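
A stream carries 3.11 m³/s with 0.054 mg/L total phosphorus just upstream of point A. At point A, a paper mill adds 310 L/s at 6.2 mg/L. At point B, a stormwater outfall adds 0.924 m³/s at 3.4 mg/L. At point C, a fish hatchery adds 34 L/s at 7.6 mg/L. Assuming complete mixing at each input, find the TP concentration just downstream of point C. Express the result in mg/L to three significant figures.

310 L/s = 0.31 m³/s.
After input A: C = (3.11·0.054 + 0.31·6.2) / 3.42 = 0.6111 mg/L.
After input B: C = (3.42·0.6111 + 0.924·3.4) / 4.344 = 1.204 mg/L.
34 L/s = 0.034 m³/s.
After input C: C = (4.344·1.204 + 0.034·7.6) / 4.378 = 1.254 mg/L.

1.25 mg/L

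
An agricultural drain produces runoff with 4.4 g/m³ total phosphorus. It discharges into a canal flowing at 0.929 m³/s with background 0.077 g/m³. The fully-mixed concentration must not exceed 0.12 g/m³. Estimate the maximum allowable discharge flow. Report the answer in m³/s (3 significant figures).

Mass balance at complete mixing: C_std·(Q_w + Q_r) = Q_w·C_e + Q_r·C_b.
Rearranging, Q_w = Q_r·(C_std − C_b)/(C_e − C_std) = 0.929·(0.12 − 0.077) / (4.4 − 0.12) = 0.009333 m³/s.

0.00933 m³/s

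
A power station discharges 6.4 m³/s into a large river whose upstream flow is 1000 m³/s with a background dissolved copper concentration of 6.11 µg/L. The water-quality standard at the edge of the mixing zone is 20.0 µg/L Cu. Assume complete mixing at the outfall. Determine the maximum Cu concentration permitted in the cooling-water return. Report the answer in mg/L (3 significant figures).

2.19 mg/L

6.11 µg/L = 0.00611 mg/L.
20.0 µg/L = 0.02 mg/L.
Mass balance: 0.02·1006 = 6.4·Cₑ + 1000·0.00611.
Cₑ = (20.13 − 6.11) / 6.4 = 2.19 mg/L.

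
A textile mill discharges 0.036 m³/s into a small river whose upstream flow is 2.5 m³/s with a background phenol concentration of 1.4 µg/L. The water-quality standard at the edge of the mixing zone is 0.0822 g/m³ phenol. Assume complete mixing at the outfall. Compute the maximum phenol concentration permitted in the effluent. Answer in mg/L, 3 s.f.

5.69 mg/L

1.4 µg/L = 0.0014 mg/L.
Mass balance: 0.0822·2.536 = 0.036·Cₑ + 2.5·0.0014.
Cₑ = (0.2085 − 0.0035) / 0.036 = 5.693 mg/L.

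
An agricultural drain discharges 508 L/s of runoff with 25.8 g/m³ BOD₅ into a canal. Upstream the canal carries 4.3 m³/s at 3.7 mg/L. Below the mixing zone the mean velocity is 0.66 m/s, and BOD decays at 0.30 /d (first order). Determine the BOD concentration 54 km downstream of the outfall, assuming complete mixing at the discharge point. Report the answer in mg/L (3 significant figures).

508 L/s = 0.508 m³/s.
After complete mixing, C₀ = (0.508·25.8 + 4.3·3.7) / 4.808 = 6.035 mg/L.
Travel time t = 5.4e+04 m / 0.66 m/s = 8.182e+04 s = 0.947 d.
C = 6.035·exp(−0.30·0.947) = 6.035·0.7527 = 4.543 mg/L.

4.54 mg/L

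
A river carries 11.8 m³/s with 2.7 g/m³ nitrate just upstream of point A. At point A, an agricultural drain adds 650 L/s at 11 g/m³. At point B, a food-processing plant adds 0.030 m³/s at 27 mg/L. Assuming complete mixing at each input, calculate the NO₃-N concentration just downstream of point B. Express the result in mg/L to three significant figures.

650 L/s = 0.65 m³/s.
After input A: C = (11.8·2.7 + 0.65·11) / 12.45 = 3.133 mg/L.
After input B: C = (12.45·3.133 + 0.03·27) / 12.48 = 3.191 mg/L.

3.19 mg/L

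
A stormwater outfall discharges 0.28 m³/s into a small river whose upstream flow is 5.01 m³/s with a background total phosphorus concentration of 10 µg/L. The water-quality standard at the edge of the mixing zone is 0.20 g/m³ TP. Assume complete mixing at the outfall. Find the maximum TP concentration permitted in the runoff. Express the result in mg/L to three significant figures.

10 µg/L = 0.01 mg/L.
Mass balance: 0.2·5.29 = 0.28·Cₑ + 5.01·0.01.
Cₑ = (1.058 − 0.0501) / 0.28 = 3.6 mg/L.

3.60 mg/L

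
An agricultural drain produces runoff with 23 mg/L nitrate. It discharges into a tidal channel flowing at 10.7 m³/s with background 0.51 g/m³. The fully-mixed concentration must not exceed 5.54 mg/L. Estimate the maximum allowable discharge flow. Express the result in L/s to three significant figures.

Mass balance at complete mixing: C_std·(Q_w + Q_r) = Q_w·C_e + Q_r·C_b.
Rearranging, Q_w = Q_r·(C_std − C_b)/(C_e − C_std) = 10.7·(5.54 − 0.51) / (23 − 5.54) = 3.083 m³/s.
= 3083 L/s.

3080 L/s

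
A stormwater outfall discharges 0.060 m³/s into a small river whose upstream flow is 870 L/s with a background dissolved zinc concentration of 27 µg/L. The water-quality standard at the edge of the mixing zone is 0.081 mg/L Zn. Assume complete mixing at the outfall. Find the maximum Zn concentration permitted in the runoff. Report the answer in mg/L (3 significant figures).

870 L/s = 0.87 m³/s.
27 µg/L = 0.027 mg/L.
Mass balance: 0.081·0.93 = 0.06·Cₑ + 0.87·0.027.
Cₑ = (0.07533 − 0.02349) / 0.06 = 0.864 mg/L.

0.864 mg/L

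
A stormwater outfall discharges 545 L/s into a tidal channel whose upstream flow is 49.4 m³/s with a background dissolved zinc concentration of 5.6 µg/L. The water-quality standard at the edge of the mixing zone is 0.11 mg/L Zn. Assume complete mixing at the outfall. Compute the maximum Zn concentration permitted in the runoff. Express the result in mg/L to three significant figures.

9.57 mg/L

545 L/s = 0.545 m³/s.
5.6 µg/L = 0.0056 mg/L.
Mass balance: 0.11·49.95 = 0.545·Cₑ + 49.4·0.0056.
Cₑ = (5.494 − 0.2766) / 0.545 = 9.573 mg/L.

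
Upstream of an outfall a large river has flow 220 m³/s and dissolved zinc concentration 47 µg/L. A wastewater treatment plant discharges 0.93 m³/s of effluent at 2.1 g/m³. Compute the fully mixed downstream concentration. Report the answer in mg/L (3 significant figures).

47 µg/L = 0.047 mg/L.
Conservation of mass across the mixing zone: C = (0.93·2.1 + 220·0.047) / (0.93 + 220) = 12.29/220.9 = 0.05564 mg/L.

0.0556 mg/L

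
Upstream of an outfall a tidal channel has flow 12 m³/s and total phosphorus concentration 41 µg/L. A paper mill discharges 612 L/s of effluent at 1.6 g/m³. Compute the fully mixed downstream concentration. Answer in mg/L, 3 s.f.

0.117 mg/L

612 L/s = 0.612 m³/s.
41 µg/L = 0.041 mg/L.
Flow-weighted mixing gives C = (0.612·1.6 + 12·0.041) / (0.612 + 12) = 1.471/12.61 = 0.1167 mg/L.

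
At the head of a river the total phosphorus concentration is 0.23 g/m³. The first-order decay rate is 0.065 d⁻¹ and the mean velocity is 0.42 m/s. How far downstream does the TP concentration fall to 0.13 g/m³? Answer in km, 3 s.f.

319 km

From C = C₀·e^(−kt), t = ln(C₀/C)/k = ln(0.23/0.13)/0.065 = 0.5705/0.065 = 8.778 d.
Distance = v·t = 0.42 m/s × 7.584e+05 s = 3.185e+05 m = 318.5 km.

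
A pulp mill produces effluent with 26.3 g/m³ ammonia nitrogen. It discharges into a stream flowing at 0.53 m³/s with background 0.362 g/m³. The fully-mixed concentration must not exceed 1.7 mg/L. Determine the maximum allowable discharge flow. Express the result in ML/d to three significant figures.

Mass balance at complete mixing: C_std·(Q_w + Q_r) = Q_w·C_e + Q_r·C_b.
Rearranging, Q_w = Q_r·(C_std − C_b)/(C_e − C_std) = 0.53·(1.7 − 0.362) / (26.3 − 1.7) = 0.02883 m³/s.
= 2.491 ML/d.

2.49 ML/d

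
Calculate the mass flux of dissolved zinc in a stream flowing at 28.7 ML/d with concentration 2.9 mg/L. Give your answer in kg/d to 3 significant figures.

28.7 ML/d = 0.3322 m³/s.
Mass flux = Q·C = 0.3322 m³/s × 2.9 g/m³ = 0.9633 g/s.
= 0.9633 g/s × 86.4 = 83.23 kg/d.

83.2 kg/d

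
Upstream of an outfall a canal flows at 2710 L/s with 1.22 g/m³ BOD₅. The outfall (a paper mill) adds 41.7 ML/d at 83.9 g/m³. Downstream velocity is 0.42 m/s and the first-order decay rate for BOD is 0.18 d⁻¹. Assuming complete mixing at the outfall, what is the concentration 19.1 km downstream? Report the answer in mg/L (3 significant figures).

12.5 mg/L

41.7 ML/d = 0.4826 m³/s.
2710 L/s = 2.71 m³/s.
After complete mixing, C₀ = (0.4826·83.9 + 2.71·1.22) / 3.193 = 13.72 mg/L.
Travel time t = 1.91e+04 m / 0.42 m/s = 4.548e+04 s = 0.5263 d.
C = 13.72·exp(−0.18·0.5263) = 13.72·0.9096 = 12.48 mg/L.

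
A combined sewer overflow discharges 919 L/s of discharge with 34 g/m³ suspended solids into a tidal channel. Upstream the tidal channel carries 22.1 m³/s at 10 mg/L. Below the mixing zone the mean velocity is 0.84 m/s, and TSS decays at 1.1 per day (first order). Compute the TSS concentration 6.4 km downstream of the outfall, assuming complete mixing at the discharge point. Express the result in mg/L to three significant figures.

9.95 mg/L

919 L/s = 0.919 m³/s.
After complete mixing, C₀ = (0.919·34 + 22.1·10) / 23.02 = 10.96 mg/L.
Travel time t = 6400 m / 0.84 m/s = 7619 s = 0.08818 d.
C = 10.96·exp(−1.1·0.08818) = 10.96·0.9076 = 9.945 mg/L.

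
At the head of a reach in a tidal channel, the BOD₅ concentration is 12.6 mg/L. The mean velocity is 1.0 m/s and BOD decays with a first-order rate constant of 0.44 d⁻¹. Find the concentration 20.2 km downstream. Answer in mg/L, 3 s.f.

Travel time t = 20.2 km / 1.0 m/s = 2.02e+04/1.0 = 2.02e+04 s = 0.2338 d.
First-order decay: C = 12.6·exp(−0.44·0.2338) = 12.6·0.9022 = 11.37 mg/L.

11.4 mg/L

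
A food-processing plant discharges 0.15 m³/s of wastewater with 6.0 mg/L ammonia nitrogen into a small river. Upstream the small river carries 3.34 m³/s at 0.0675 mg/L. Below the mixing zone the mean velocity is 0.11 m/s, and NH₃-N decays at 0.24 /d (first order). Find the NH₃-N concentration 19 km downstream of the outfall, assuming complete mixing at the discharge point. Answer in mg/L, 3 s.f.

0.200 mg/L

After complete mixing, C₀ = (0.15·6 + 3.34·0.0675) / 3.49 = 0.3225 mg/L.
Travel time t = 1.9e+04 m / 0.11 m/s = 1.727e+05 s = 1.999 d.
C = 0.3225·exp(−0.24·1.999) = 0.3225·0.6189 = 0.1996 mg/L.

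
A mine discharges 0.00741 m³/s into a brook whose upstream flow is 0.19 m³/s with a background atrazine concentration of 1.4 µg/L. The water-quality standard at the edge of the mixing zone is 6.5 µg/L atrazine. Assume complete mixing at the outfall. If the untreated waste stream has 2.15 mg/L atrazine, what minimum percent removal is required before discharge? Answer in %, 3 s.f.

1.4 µg/L = 0.0014 mg/L.
6.5 µg/L = 0.0065 mg/L.
Mass balance: 0.0065·0.1974 = 0.00741·Cₑ + 0.19·0.0014.
Cₑ = (0.001283 − 0.000266) / 0.00741 = 0.1373 mg/L.
Required removal = 1 − 0.1373/2.15 = 93.62 %.

93.6 %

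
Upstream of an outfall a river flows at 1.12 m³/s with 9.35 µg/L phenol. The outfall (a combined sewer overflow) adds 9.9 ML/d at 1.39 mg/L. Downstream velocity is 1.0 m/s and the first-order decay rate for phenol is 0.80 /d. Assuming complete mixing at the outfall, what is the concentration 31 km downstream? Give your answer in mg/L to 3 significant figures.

0.103 mg/L

9.9 ML/d = 0.1146 m³/s.
9.35 µg/L = 0.00935 mg/L.
After complete mixing, C₀ = (0.1146·1.39 + 1.12·0.00935) / 1.235 = 0.1375 mg/L.
Travel time t = 3.1e+04 m / 1.0 m/s = 3.1e+04 s = 0.3588 d.
C = 0.1375·exp(−0.80·0.3588) = 0.1375·0.7505 = 0.1032 mg/L.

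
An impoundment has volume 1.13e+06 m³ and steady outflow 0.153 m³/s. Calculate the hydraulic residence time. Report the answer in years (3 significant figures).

0.234 yr

Q = 0.153 m³/s × 3.156e+07 s/yr = 4.828e+06 m³/yr.
Hydraulic residence time τ = V/Q = 1.13e+06/4.828e+06 = 0.234 yr.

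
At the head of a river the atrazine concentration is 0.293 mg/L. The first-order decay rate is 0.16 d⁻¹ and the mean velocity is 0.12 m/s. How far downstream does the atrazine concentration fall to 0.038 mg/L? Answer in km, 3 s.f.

132 km

From C = C₀·e^(−kt), t = ln(C₀/C)/k = ln(0.293/0.038)/0.16 = 2.043/0.16 = 12.77 d.
Distance = v·t = 0.12 m/s × 1.103e+06 s = 1.324e+05 m = 132.4 km.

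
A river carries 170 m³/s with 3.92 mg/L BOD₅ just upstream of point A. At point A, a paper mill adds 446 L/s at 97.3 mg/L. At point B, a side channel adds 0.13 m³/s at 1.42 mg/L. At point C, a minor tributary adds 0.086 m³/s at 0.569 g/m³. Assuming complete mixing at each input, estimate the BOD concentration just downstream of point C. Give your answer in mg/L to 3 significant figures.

446 L/s = 0.446 m³/s.
After input A: C = (170·3.92 + 0.446·97.3) / 170.4 = 4.164 mg/L.
After input B: C = (170.4·4.164 + 0.13·1.42) / 170.6 = 4.162 mg/L.
After input C: C = (170.6·4.162 + 0.086·0.569) / 170.7 = 4.16 mg/L.

4.16 mg/L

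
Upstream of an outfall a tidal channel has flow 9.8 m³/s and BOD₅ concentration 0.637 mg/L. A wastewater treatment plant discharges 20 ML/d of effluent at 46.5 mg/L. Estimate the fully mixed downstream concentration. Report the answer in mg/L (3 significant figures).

20 ML/d = 0.2315 m³/s.
Flow-weighted mixing gives C = (0.2315·46.5 + 9.8·0.637) / (0.2315 + 9.8) = 17.01/10.03 = 1.695 mg/L.

1.70 mg/L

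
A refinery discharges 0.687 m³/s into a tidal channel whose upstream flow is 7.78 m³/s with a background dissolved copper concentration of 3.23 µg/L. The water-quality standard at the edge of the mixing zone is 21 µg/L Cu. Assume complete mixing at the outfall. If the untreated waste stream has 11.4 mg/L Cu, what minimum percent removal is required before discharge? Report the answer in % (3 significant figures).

98.1 %

3.23 µg/L = 0.00323 mg/L.
21 µg/L = 0.021 mg/L.
Mass balance: 0.021·8.467 = 0.687·Cₑ + 7.78·0.00323.
Cₑ = (0.1778 − 0.02513) / 0.687 = 0.2222 mg/L.
Required removal = 1 − 0.2222/11.4 = 98.05 %.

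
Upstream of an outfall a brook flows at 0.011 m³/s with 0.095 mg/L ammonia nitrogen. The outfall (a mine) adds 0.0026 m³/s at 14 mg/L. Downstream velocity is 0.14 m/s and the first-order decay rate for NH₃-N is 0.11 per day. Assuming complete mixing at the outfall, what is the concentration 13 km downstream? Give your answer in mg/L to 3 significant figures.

After complete mixing, C₀ = (0.0026·14 + 0.011·0.095) / 0.0136 = 2.753 mg/L.
Travel time t = 1.3e+04 m / 0.14 m/s = 9.286e+04 s = 1.075 d.
C = 2.753·exp(−0.11·1.075) = 2.753·0.8885 = 2.446 mg/L.

2.45 mg/L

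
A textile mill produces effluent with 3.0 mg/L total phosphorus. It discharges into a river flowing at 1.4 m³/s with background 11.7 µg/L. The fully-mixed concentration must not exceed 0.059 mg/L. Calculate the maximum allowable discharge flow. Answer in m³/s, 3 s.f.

0.0225 m³/s

11.7 µg/L = 0.0117 mg/L.
Mass balance at complete mixing: C_std·(Q_w + Q_r) = Q_w·C_e + Q_r·C_b.
Rearranging, Q_w = Q_r·(C_std − C_b)/(C_e − C_std) = 1.4·(0.059 − 0.0117) / (3 − 0.059) = 0.02252 m³/s.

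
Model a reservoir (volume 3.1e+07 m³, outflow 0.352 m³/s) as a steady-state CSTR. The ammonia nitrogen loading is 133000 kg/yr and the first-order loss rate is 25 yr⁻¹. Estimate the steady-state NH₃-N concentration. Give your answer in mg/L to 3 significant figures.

0.169 mg/L

Outflow Q = 0.352 m³/s × 3.156e+07 s/yr = 1.111e+07 m³/yr.
Steady-state CSTR mass balance: W = Q·C + k·V·C, so C = W/(Q + kV).
Q + kV = 1.111e+07 + 25·3.1e+07 = 7.861e+08 m³/yr.
C = 133000/7.861e+08 = 0.0001692 kg/m³ = 0.1692 mg/L.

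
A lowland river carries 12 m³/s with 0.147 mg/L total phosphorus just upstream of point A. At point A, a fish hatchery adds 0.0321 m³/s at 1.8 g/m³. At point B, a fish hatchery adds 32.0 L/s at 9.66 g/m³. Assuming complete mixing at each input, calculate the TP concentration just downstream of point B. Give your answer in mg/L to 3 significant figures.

0.177 mg/L

After input A: C = (12·0.147 + 0.0321·1.8) / 12.03 = 0.1514 mg/L.
32.0 L/s = 0.032 m³/s.
After input B: C = (12.03·0.1514 + 0.032·9.66) / 12.06 = 0.1766 mg/L.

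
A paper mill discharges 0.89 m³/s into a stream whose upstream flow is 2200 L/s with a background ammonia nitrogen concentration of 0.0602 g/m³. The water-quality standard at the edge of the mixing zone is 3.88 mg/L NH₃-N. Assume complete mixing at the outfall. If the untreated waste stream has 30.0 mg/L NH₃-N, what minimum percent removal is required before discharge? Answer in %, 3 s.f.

2200 L/s = 2.2 m³/s.
Mass balance: 3.88·3.09 = 0.89·Cₑ + 2.2·0.0602.
Cₑ = (11.99 − 0.1324) / 0.89 = 13.32 mg/L.
Required removal = 1 − 13.32/30.0 = 55.59 %.

55.6 %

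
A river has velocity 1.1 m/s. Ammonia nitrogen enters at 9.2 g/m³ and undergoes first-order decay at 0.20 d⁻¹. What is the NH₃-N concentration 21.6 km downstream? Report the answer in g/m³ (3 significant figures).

Travel time t = 21.6 km / 1.1 m/s = 2.16e+04/1.1 = 1.964e+04 s = 0.2273 d.
First-order decay: C = 9.2·exp(−0.20·0.2273) = 9.2·0.9556 = 8.791 g/m³.

8.79 g/m³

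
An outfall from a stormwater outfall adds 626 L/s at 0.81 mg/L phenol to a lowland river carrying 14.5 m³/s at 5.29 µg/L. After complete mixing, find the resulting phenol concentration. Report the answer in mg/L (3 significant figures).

0.0386 mg/L

626 L/s = 0.626 m³/s.
5.29 µg/L = 0.00529 mg/L.
Conservation of mass across the mixing zone: C = (0.626·0.81 + 14.5·0.00529) / (0.626 + 14.5) = 0.5838/15.13 = 0.03859 mg/L.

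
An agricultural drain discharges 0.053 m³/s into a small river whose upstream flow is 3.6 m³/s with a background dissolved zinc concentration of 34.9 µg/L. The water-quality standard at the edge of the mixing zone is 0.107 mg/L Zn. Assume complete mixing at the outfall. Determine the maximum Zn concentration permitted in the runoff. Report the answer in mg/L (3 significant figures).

5.00 mg/L

34.9 µg/L = 0.0349 mg/L.
Mass balance: 0.107·3.653 = 0.053·Cₑ + 3.6·0.0349.
Cₑ = (0.3909 − 0.1256) / 0.053 = 5.004 mg/L.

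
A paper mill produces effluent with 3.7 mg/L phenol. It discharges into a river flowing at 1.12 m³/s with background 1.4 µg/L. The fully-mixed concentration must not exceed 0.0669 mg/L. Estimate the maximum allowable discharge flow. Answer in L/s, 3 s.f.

20.2 L/s

1.4 µg/L = 0.0014 mg/L.
Mass balance at complete mixing: C_std·(Q_w + Q_r) = Q_w·C_e + Q_r·C_b.
Rearranging, Q_w = Q_r·(C_std − C_b)/(C_e − C_std) = 1.12·(0.0669 − 0.0014) / (3.7 − 0.0669) = 0.02019 m³/s.
= 20.19 L/s.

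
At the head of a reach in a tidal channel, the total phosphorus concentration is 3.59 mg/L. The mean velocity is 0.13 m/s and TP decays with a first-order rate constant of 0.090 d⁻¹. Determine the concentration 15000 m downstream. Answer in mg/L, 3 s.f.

Travel time t = 15000 m / 0.13 m/s = 1.5e+04/0.13 = 1.154e+05 s = 1.335 d.
First-order decay: C = 3.59·exp(−0.090·1.335) = 3.59·0.8867 = 3.183 mg/L.

3.18 mg/L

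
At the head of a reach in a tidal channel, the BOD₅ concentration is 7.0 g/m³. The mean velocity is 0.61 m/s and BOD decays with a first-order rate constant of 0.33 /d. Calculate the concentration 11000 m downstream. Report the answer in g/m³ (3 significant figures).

Travel time t = 11000 m / 0.61 m/s = 1.1e+04/0.61 = 1.803e+04 s = 0.2087 d.
First-order decay: C = 7.0·exp(−0.33·0.2087) = 7.0·0.9334 = 6.534 g/m³.

6.53 g/m³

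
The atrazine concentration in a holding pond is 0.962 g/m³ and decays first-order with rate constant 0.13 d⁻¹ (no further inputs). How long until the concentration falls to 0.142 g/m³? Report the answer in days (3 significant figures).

14.7 d

t = ln(C₀/C)/k = ln(0.962/0.142)/0.13 = 1.913/0.13 = 14.72 d.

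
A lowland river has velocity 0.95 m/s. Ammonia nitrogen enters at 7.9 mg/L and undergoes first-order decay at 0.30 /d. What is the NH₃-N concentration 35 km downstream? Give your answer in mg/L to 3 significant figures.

Travel time t = 35 km / 0.95 m/s = 3.5e+04/0.95 = 3.684e+04 s = 0.4264 d.
First-order decay: C = 7.9·exp(−0.30·0.4264) = 7.9·0.8799 = 6.951 mg/L.

6.95 mg/L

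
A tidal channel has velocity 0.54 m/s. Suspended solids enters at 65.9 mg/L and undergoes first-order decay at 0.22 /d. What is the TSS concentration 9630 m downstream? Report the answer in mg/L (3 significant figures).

Travel time t = 9630 m / 0.54 m/s = 9630/0.54 = 1.783e+04 s = 0.2064 d.
First-order decay: C = 65.9·exp(−0.22·0.2064) = 65.9·0.9556 = 62.97 mg/L.

63.0 mg/L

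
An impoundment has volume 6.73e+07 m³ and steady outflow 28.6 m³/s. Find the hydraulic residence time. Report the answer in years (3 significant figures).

0.0746 yr

Q = 28.6 m³/s × 3.156e+07 s/yr = 9.025e+08 m³/yr.
Hydraulic residence time τ = V/Q = 6.73e+07/9.025e+08 = 0.07457 yr.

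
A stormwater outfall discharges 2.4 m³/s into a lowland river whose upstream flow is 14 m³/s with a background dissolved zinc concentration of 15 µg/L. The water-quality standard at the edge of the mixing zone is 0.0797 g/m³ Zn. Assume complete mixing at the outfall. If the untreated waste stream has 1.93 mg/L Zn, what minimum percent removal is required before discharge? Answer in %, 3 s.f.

15 µg/L = 0.015 mg/L.
Mass balance: 0.0797·16.4 = 2.4·Cₑ + 14·0.015.
Cₑ = (1.307 − 0.21) / 2.4 = 0.4571 mg/L.
Required removal = 1 − 0.4571/1.93 = 76.32 %.

76.3 %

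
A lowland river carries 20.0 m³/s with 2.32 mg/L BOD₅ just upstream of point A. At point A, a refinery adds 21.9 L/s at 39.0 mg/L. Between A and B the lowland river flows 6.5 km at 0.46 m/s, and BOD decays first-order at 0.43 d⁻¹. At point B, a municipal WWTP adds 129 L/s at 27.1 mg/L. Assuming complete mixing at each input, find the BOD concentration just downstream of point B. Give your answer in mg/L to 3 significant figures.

21.9 L/s = 0.0219 m³/s.
After input A: C = (20·2.32 + 0.0219·39) / 20.02 = 2.36 mg/L.
Over the 6.5 km reach to input B (t = 1.413e+04 s = 0.1635 d), decay gives C = 2.36·exp(−0.43·0.1635) = 2.2 mg/L.
129 L/s = 0.129 m³/s.
After input B: C = (20.02·2.2 + 0.129·27.1) / 20.15 = 2.359 mg/L.

2.36 mg/L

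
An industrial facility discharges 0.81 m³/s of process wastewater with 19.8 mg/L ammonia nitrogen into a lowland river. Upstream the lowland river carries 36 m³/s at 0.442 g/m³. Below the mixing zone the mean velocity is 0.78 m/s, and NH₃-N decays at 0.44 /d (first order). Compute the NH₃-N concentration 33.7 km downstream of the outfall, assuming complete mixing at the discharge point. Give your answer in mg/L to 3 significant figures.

After complete mixing, C₀ = (0.81·19.8 + 36·0.442) / 36.81 = 0.868 mg/L.
Travel time t = 3.37e+04 m / 0.78 m/s = 4.321e+04 s = 0.5001 d.
C = 0.868·exp(−0.44·0.5001) = 0.868·0.8025 = 0.6965 mg/L.

0.697 mg/L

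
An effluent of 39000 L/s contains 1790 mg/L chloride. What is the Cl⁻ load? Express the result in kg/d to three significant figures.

6.03e+06 kg/d

39000 L/s = 39 m³/s.
Mass flux = Q·C = 39 m³/s × 1790 g/m³ = 6.981e+04 g/s.
= 6.981e+04 g/s × 86.4 = 6.032e+06 kg/d.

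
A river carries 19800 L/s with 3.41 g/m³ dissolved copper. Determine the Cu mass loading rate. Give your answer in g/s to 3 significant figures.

19800 L/s = 19.8 m³/s.
Mass flux = Q·C = 19.8 m³/s × 3.41 g/m³ = 67.52 g/s.

67.5 g/s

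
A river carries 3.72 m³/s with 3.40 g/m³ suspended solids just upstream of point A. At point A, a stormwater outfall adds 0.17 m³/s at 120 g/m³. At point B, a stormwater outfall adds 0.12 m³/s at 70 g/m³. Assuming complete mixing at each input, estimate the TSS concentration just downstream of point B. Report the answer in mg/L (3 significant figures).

After input A: C = (3.72·3.4 + 0.17·120) / 3.89 = 8.496 mg/L.
After input B: C = (3.89·8.496 + 0.12·70) / 4.01 = 10.34 mg/L.

10.3 mg/L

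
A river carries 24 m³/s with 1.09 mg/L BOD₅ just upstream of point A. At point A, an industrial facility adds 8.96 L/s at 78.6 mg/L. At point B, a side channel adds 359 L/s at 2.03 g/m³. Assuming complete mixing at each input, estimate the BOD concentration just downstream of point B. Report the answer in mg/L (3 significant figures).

8.96 L/s = 0.00896 m³/s.
After input A: C = (24·1.09 + 0.00896·78.6) / 24.01 = 1.119 mg/L.
359 L/s = 0.359 m³/s.
After input B: C = (24.01·1.119 + 0.359·2.03) / 24.37 = 1.132 mg/L.

1.13 mg/L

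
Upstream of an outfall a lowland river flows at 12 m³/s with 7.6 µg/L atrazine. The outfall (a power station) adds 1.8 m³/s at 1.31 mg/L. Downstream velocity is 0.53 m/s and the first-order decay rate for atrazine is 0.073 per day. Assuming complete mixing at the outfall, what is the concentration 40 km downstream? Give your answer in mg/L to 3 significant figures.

0.167 mg/L

7.6 µg/L = 0.0076 mg/L.
After complete mixing, C₀ = (1.8·1.31 + 12·0.0076) / 13.8 = 0.1775 mg/L.
Travel time t = 4e+04 m / 0.53 m/s = 7.547e+04 s = 0.8735 d.
C = 0.1775·exp(−0.073·0.8735) = 0.1775·0.9382 = 0.1665 mg/L.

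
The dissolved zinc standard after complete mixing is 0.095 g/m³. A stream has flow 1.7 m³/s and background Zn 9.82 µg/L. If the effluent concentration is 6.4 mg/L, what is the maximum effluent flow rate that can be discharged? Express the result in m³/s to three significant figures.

9.82 µg/L = 0.00982 mg/L.
Mass balance at complete mixing: C_std·(Q_w + Q_r) = Q_w·C_e + Q_r·C_b.
Rearranging, Q_w = Q_r·(C_std − C_b)/(C_e − C_std) = 1.7·(0.095 − 0.00982) / (6.4 − 0.095) = 0.02297 m³/s.

0.0230 m³/s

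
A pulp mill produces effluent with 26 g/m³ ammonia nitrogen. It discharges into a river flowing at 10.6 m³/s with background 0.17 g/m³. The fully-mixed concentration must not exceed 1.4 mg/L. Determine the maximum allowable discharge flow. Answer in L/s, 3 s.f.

Mass balance at complete mixing: C_std·(Q_w + Q_r) = Q_w·C_e + Q_r·C_b.
Rearranging, Q_w = Q_r·(C_std − C_b)/(C_e − C_std) = 10.6·(1.4 − 0.17) / (26 − 1.4) = 0.53 m³/s.
= 530 L/s.

530 L/s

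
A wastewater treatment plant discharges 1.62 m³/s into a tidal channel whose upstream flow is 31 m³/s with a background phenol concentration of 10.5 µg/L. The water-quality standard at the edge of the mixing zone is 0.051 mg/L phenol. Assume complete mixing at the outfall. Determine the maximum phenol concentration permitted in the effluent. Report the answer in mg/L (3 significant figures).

0.826 mg/L

10.5 µg/L = 0.0105 mg/L.
Mass balance: 0.051·32.62 = 1.62·Cₑ + 31·0.0105.
Cₑ = (1.664 − 0.3255) / 1.62 = 0.826 mg/L.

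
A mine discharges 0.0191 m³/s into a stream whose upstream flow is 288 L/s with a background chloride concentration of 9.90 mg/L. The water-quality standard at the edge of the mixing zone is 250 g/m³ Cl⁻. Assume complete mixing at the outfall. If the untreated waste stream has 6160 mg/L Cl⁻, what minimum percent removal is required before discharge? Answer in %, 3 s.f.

37.2 %

288 L/s = 0.288 m³/s.
Mass balance: 250·0.3071 = 0.0191·Cₑ + 0.288·9.9.
Cₑ = (76.78 − 2.851) / 0.0191 = 3870 mg/L.
Required removal = 1 − 3870/6160 = 37.17 %.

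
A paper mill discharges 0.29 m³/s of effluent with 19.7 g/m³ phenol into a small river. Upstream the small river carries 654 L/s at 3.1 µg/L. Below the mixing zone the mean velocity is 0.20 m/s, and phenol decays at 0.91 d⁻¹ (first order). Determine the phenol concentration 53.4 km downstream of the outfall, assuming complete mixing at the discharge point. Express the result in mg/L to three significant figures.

654 L/s = 0.654 m³/s.
3.1 µg/L = 0.0031 mg/L.
After complete mixing, C₀ = (0.29·19.7 + 0.654·0.0031) / 0.944 = 6.054 mg/L.
Travel time t = 5.34e+04 m / 0.20 m/s = 2.67e+05 s = 3.09 d.
C = 6.054·exp(−0.91·3.09) = 6.054·0.06008 = 0.3637 mg/L.

0.364 mg/L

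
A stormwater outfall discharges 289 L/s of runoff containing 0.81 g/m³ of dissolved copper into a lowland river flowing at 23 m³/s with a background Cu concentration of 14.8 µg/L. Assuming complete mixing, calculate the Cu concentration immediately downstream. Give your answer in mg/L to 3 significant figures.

289 L/s = 0.289 m³/s.
14.8 µg/L = 0.0148 mg/L.
Conservation of mass across the mixing zone: C = (0.289·0.81 + 23·0.0148) / (0.289 + 23) = 0.5745/23.29 = 0.02467 mg/L.

0.0247 mg/L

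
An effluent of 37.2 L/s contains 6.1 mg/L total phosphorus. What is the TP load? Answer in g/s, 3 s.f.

0.227 g/s

37.2 L/s = 0.0372 m³/s.
Mass flux = Q·C = 0.0372 m³/s × 6.1 g/m³ = 0.2269 g/s.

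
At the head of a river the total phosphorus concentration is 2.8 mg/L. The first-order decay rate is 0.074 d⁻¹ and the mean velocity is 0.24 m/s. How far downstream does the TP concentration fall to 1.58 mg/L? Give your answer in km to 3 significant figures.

160 km

From C = C₀·e^(−kt), t = ln(C₀/C)/k = ln(2.8/1.58)/0.074 = 0.5722/0.074 = 7.732 d.
Distance = v·t = 0.24 m/s × 6.681e+05 s = 1.603e+05 m = 160.3 km.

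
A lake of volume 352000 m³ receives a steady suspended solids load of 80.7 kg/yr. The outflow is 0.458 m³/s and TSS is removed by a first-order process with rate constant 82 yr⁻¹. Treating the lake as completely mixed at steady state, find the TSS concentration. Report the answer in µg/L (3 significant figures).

1.86 µg/L

Outflow Q = 0.458 m³/s × 3.156e+07 s/yr = 1.445e+07 m³/yr.
Steady-state CSTR mass balance: W = Q·C + k·V·C, so C = W/(Q + kV).
Q + kV = 1.445e+07 + 82·352000 = 4.332e+07 m³/yr.
C = 80.7/4.332e+07 = 1.863e-06 kg/m³ = 0.001863 mg/L = 1.863 µg/L.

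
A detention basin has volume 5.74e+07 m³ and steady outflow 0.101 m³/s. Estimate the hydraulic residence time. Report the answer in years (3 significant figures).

Q = 0.101 m³/s × 3.156e+07 s/yr = 3.187e+06 m³/yr.
Hydraulic residence time τ = V/Q = 5.74e+07/3.187e+06 = 18.01 yr.

18.0 yr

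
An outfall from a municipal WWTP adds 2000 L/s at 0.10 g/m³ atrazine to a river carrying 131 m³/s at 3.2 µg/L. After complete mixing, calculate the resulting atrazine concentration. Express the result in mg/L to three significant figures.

0.00466 mg/L

2000 L/s = 2 m³/s.
3.2 µg/L = 0.0032 mg/L.
Conservation of mass across the mixing zone: C = (2·0.1 + 131·0.0032) / (2 + 131) = 0.6192/133 = 0.004656 mg/L.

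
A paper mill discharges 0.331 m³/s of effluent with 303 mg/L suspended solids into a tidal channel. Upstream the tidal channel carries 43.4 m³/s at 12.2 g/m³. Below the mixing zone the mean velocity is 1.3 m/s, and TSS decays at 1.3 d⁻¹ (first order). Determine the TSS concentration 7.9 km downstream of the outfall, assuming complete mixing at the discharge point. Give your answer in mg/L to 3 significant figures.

After complete mixing, C₀ = (0.331·303 + 43.4·12.2) / 43.73 = 14.4 mg/L.
Travel time t = 7900 m / 1.3 m/s = 6077 s = 0.07033 d.
C = 14.4·exp(−1.3·0.07033) = 14.4·0.9126 = 13.14 mg/L.

13.1 mg/L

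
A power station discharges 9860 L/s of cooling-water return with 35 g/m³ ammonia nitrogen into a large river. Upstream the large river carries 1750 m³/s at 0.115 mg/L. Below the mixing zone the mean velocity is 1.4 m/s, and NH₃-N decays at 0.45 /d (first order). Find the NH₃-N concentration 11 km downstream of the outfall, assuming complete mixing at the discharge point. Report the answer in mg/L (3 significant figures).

0.298 mg/L

9860 L/s = 9.86 m³/s.
After complete mixing, C₀ = (9.86·35 + 1750·0.115) / 1760 = 0.3105 mg/L.
Travel time t = 1.1e+04 m / 1.4 m/s = 7857 s = 0.09094 d.
C = 0.3105·exp(−0.45·0.09094) = 0.3105·0.9599 = 0.298 mg/L.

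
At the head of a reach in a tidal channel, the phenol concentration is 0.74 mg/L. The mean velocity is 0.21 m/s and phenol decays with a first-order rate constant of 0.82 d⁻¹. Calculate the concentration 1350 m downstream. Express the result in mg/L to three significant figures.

Travel time t = 1350 m / 0.21 m/s = 1350/0.21 = 6429 s = 0.0744 d.
First-order decay: C = 0.74·exp(−0.82·0.0744) = 0.74·0.9408 = 0.6962 mg/L.

0.696 mg/L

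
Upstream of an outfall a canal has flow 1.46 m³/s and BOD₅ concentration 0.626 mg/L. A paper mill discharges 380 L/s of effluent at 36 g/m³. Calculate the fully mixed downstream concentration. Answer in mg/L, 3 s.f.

7.93 mg/L

380 L/s = 0.38 m³/s.
Flow-weighted mixing gives C = (0.38·36 + 1.46·0.626) / (0.38 + 1.46) = 14.59/1.84 = 7.931 mg/L.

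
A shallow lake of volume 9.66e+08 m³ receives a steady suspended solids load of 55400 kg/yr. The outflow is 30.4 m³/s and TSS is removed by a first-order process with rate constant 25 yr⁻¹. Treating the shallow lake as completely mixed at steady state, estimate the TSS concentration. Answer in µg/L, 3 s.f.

2.21 µg/L

Outflow Q = 30.4 m³/s × 3.156e+07 s/yr = 9.594e+08 m³/yr.
Steady-state CSTR mass balance: W = Q·C + k·V·C, so C = W/(Q + kV).
Q + kV = 9.594e+08 + 25·9.66e+08 = 2.511e+10 m³/yr.
C = 55400/2.511e+10 = 2.206e-06 kg/m³ = 0.002206 mg/L = 2.206 µg/L.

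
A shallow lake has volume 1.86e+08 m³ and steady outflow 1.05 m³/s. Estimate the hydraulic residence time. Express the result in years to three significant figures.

Q = 1.05 m³/s × 3.156e+07 s/yr = 3.314e+07 m³/yr.
Hydraulic residence time τ = V/Q = 1.86e+08/3.314e+07 = 5.613 yr.

5.61 yr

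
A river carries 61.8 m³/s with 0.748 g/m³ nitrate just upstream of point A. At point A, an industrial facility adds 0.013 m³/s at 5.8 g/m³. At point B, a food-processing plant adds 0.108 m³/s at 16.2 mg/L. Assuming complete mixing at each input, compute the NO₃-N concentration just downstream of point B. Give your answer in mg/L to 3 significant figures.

0.776 mg/L

After input A: C = (61.8·0.748 + 0.013·5.8) / 61.81 = 0.7491 mg/L.
After input B: C = (61.81·0.7491 + 0.108·16.2) / 61.92 = 0.776 mg/L.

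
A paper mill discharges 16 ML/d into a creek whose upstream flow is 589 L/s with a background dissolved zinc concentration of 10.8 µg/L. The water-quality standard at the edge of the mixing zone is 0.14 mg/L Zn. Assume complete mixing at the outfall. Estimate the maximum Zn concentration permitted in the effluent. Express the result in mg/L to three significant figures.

0.551 mg/L

16 ML/d = 0.1852 m³/s.
589 L/s = 0.589 m³/s.
10.8 µg/L = 0.0108 mg/L.
Mass balance: 0.14·0.7742 = 0.1852·Cₑ + 0.589·0.0108.
Cₑ = (0.1084 − 0.006361) / 0.1852 = 0.5509 mg/L.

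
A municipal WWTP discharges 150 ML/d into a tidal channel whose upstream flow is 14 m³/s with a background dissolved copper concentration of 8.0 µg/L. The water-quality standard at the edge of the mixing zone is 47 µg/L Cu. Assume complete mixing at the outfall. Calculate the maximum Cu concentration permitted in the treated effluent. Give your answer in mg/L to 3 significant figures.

0.361 mg/L

150 ML/d = 1.736 m³/s.
8.0 µg/L = 0.008 mg/L.
47 µg/L = 0.047 mg/L.
Mass balance: 0.047·15.74 = 1.736·Cₑ + 14·0.008.
Cₑ = (0.7396 − 0.112) / 1.736 = 0.3615 mg/L.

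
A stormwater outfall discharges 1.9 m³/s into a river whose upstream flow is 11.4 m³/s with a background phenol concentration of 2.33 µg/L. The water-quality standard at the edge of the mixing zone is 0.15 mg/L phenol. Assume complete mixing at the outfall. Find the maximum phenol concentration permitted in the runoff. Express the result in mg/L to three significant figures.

1.04 mg/L

2.33 µg/L = 0.00233 mg/L.
Mass balance: 0.15·13.3 = 1.9·Cₑ + 11.4·0.00233.
Cₑ = (1.995 − 0.02656) / 1.9 = 1.036 mg/L.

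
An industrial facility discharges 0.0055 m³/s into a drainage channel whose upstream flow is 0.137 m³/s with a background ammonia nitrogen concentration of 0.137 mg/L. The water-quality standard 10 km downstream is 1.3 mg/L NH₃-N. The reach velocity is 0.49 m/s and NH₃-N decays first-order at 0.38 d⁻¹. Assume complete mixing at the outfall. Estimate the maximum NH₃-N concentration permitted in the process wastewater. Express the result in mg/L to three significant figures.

Travel time to the compliance point: t = 1e+04/0.49 = 2.041e+04 s = 0.2362 d; decay factor exp(−0.38·0.2362) = 0.9142.
So the concentration just after mixing may be at most 1.3/0.9142 = 1.422 mg/L.
Mass balance: 1.422·0.1425 = 0.0055·Cₑ + 0.137·0.137.
Cₑ = (0.2026 − 0.01877) / 0.0055 = 33.43 mg/L.

33.4 mg/L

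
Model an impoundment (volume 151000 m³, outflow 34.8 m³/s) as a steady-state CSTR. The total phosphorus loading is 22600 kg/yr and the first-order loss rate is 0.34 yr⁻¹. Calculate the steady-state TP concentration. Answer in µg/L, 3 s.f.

20.6 µg/L

Outflow Q = 34.8 m³/s × 3.156e+07 s/yr = 1.098e+09 m³/yr.
Steady-state CSTR mass balance: W = Q·C + k·V·C, so C = W/(Q + kV).
Q + kV = 1.098e+09 + 0.34·151000 = 1.098e+09 m³/yr.
C = 22600/1.098e+09 = 2.058e-05 kg/m³ = 0.02058 mg/L = 20.58 µg/L.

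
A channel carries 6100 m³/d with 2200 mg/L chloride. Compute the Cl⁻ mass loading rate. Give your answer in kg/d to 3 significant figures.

13400 kg/d

6100 m³/d = 0.0706 m³/s.
Mass flux = Q·C = 0.0706 m³/s × 2200 g/m³ = 155.3 g/s.
= 155.3 g/s × 86.4 = 1.342e+04 kg/d.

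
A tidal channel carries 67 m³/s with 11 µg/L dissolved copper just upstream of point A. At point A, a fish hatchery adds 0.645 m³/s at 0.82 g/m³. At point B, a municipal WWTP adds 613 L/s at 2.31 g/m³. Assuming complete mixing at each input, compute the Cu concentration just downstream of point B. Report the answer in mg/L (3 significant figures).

11 µg/L = 0.011 mg/L.
After input A: C = (67·0.011 + 0.645·0.82) / 67.64 = 0.01871 mg/L.
613 L/s = 0.613 m³/s.
After input B: C = (67.64·0.01871 + 0.613·2.31) / 68.26 = 0.03929 mg/L.

0.0393 mg/L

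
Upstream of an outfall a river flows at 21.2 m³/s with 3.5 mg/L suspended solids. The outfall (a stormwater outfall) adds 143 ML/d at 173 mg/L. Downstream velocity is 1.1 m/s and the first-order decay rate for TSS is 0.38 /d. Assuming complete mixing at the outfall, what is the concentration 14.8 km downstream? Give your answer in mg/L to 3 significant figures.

143 ML/d = 1.655 m³/s.
After complete mixing, C₀ = (1.655·173 + 21.2·3.5) / 22.86 = 15.77 mg/L.
Travel time t = 1.48e+04 m / 1.1 m/s = 1.345e+04 s = 0.1557 d.
C = 15.77·exp(−0.38·0.1557) = 15.77·0.9425 = 14.87 mg/L.

14.9 mg/L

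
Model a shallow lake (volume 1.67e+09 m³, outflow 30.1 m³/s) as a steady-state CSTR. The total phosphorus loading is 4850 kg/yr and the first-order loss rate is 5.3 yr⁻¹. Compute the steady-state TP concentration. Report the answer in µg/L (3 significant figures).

0.495 µg/L

Outflow Q = 30.1 m³/s × 3.156e+07 s/yr = 9.499e+08 m³/yr.
Steady-state CSTR mass balance: W = Q·C + k·V·C, so C = W/(Q + kV).
Q + kV = 9.499e+08 + 5.3·1.67e+09 = 9.801e+09 m³/yr.
C = 4850/9.801e+09 = 4.949e-07 kg/m³ = 0.0004949 mg/L = 0.4949 µg/L.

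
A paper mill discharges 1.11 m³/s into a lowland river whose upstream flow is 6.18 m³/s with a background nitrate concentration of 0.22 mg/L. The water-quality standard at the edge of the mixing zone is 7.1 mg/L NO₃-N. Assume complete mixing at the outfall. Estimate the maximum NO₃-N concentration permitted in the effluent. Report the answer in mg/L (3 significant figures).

Mass balance: 7.1·7.29 = 1.11·Cₑ + 6.18·0.22.
Cₑ = (51.76 − 1.36) / 1.11 = 45.4 mg/L.

45.4 mg/L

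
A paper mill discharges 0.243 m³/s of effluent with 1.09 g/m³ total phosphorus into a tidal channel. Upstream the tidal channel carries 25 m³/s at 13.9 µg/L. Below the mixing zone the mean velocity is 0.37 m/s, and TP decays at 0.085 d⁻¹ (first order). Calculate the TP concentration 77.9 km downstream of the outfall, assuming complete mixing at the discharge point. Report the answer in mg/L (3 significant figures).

13.9 µg/L = 0.0139 mg/L.
After complete mixing, C₀ = (0.243·1.09 + 25·0.0139) / 25.24 = 0.02426 mg/L.
Travel time t = 7.79e+04 m / 0.37 m/s = 2.105e+05 s = 2.437 d.
C = 0.02426·exp(−0.085·2.437) = 0.02426·0.8129 = 0.01972 mg/L.

0.0197 mg/L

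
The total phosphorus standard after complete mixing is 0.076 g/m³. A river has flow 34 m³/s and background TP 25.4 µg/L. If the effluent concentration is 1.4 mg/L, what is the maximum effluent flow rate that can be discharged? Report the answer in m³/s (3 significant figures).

1.30 m³/s

25.4 µg/L = 0.0254 mg/L.
Mass balance at complete mixing: C_std·(Q_w + Q_r) = Q_w·C_e + Q_r·C_b.
Rearranging, Q_w = Q_r·(C_std − C_b)/(C_e − C_std) = 34·(0.076 − 0.0254) / (1.4 − 0.076) = 1.299 m³/s.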